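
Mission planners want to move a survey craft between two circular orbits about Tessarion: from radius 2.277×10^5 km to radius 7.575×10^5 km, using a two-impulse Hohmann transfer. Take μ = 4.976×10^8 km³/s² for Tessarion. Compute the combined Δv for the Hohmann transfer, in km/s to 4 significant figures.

The Hohmann ellipse has a_t = (r₁ + r₂)/2 = 4.926×10^5 km.
At r₁ the circular-orbit speed is v₁ = √(μ/r₁) = 46.748 km/s.
Transfer-orbit speed at r₁ (v² = μ(2/r − 1/a)): v_p = √[μ(2/r₁ − 1/a_t)] = 57.970 km/s.
First burn Δv₁ = |v_p − v₁| = 11.222 km/s.
At r₂, v₂ = √(μ/r₂) = 25.6300 km/s.
Transfer-orbit speed at r₂: v_a = √[μ(2/r₂ − 1/a_t)] = 17.4254 km/s.
Second burn Δv₂ = |v₂ − v_a| = 8.2046 km/s.
Δv = Δv₁ + Δv₂ = 11.222 + 8.2046 = 19.43 km/s.

Δv = 19.43 km/s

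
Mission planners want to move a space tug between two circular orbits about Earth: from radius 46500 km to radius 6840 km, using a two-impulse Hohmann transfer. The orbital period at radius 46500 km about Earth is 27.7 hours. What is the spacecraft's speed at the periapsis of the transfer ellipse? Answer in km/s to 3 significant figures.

v = 10.1 km/s

From Kepler's third law T² = 4π²r³/μ at r = 46500 km, T = 27.7 hours = 27.7 × 3600 s = 99720 s: μ = 4π²r³/T² = 3.99166×10^5 km³/s².
Transfer-ellipse semi-major axis a_t = (r₁ + r₂)/2 = (46500 + 6840)/2 = 26670 km.
The periapsis of the transfer ellipse is at r = 6840 km.
Applying v² = μ(2/r − 1/a_t): v = 10.09 km/s.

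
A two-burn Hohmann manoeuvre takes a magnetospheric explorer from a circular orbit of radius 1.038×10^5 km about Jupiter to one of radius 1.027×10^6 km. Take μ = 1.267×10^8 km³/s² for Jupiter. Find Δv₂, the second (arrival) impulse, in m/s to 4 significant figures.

Δv₂ = 6348 m/s

Semi-major axis of the transfer orbit: a_t = (1.038×10^5 + 1.027×10^6)/2 = 5.654×10^5 km.
Circular speed at r = 1.027×10^6 km: v_c = √(μ/r) = 11.107 km/s.
Transfer-orbit speed at the same r (vis-viva, a = a_t): v_t = √[μ(2/r − 1/a_t)] = 4.7591 km/s.
Δv₂ = |v_t − v_c| = |4.7591 − 11.107| = 6.348 km/s.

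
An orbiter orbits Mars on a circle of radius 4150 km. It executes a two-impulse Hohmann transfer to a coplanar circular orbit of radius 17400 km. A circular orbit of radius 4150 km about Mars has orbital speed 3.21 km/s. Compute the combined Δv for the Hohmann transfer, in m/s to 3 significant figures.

Δv = 1460 m/s

From the circular-orbit relation v² = μ/r at r = 4150 km: μ = v²r = (3.21)² × 4150 = 42762.0 km³/s².
Semi-major axis of the transfer orbit: a_t = (4150 + 17400)/2 = 10775 km.
At r₁ the circular-orbit speed is v₁ = √(μ/r₁) = 3.2100 km/s.
Transfer-orbit speed at r₁ (v² = μ(2/r − 1/a)): v_p = √[μ(2/r₁ − 1/a_t)] = 4.0792 km/s.
First burn Δv₁ = |v_p − v₁| = 0.8692 km/s.
At r₂, v₂ = √(μ/r₂) = 1.5677 km/s.
Transfer-orbit speed at r₂: v_a = √[μ(2/r₂ − 1/a_t)] = 0.97290 km/s.
Second burn Δv₂ = |v₂ − v_a| = 0.5948 km/s.
Δv = Δv₁ + Δv₂ = 0.8692 + 0.5948 = 1.464 km/s.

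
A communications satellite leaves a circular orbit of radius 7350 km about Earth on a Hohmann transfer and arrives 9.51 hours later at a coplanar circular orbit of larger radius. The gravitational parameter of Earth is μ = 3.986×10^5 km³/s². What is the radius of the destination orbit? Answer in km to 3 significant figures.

r₂ = 65000 km

Transfer time t = 9.51 hours = 34236 s, and t = π√(a_t³/μ).
So a_t = (μ t²/π²)^(1/3) = (3.986×10^5 × (34236)² / π²)^(1/3) = 36174 km.
Since a_t = (r₁ + r₂)/2, r₂ = 2a_t − r₁ = 2×36174 − 7350 = 64998 km.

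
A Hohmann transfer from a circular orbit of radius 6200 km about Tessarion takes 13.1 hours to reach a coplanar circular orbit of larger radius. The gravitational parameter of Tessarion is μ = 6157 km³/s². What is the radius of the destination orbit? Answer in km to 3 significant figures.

Transfer time t = 13.1 hours = 47160 s, and t = π√(a_t³/μ).
So a_t = (μ t²/π²)^(1/3) = (6157 × (47160)² / π²)^(1/3) = 11153 km.
Since a_t = (r₁ + r₂)/2, r₂ = 2a_t − r₁ = 2×11153 − 6200 = 16106 km.

r₂ = 16100 km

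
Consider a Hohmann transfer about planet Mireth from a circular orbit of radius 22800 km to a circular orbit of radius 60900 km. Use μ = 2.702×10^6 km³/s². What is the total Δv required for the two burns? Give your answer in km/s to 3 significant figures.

Δv = 3.99 km/s

Transfer-ellipse semi-major axis a_t = (r₁ + r₂)/2 = (22800 + 60900)/2 = 41850 km.
Circular speed at r₁: v₁ = √(μ/r₁) = √(2.702×10^6/22800) = 10.886 km/s.
Transfer-orbit speed at r₁ (v² = μ(2/r − 1/a)): v_p = √[μ(2/r₁ − 1/a_t)] = 13.132 km/s.
First burn Δv₁ = |v_p − v₁| = 2.246 km/s.
Circular speed at r₂: v₂ = √(μ/r₂) = 6.6609 km/s.
Transfer-orbit speed at r₂: v_a = √[μ(2/r₂ − 1/a_t)] = 4.9165 km/s.
Second burn Δv₂ = |v₂ − v_a| = 1.744 km/s.
Total Δv = Δv₁ + Δv₂ = 3.990 km/s.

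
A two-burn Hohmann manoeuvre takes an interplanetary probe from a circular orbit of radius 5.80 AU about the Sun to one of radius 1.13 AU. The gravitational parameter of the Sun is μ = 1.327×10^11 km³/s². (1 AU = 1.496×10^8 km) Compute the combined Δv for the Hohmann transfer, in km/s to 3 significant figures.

Δv = 13.5 km/s

In km: r₁ = 5.80 × 1.496×10^8 = 8.6768×10^8 km; r₂ = 1.13 × 1.496×10^8 = 1.69048×10^8 km.
Transfer-ellipse semi-major axis a_t = (r₁ + r₂)/2 = (8.6768×10^8 + 1.69048×10^8)/2 = 5.18364×10^8 km.
Circular speed at r₁: v₁ = √(μ/r₁) = √(1.327×10^11/8.6768×10^8) = 12.36675 km/s.
Transfer-orbit speed at r₁ (vis-viva equation): v_a = √[μ(2/r₁ − 1/a_t)] = 7.062253 km/s.
First burn Δv₁ = |v_a − v₁| = 5.3045 km/s.
Circular speed at r₂: v₂ = √(μ/r₂) = 28.01757 km/s.
Transfer-orbit speed at r₂: v_p = √[μ(2/r₂ − 1/a_t)] = 36.24873 km/s.
Second burn Δv₂ = |v₂ − v_p| = 8.2312 km/s.
Total Δv = Δv₁ + Δv₂ = 13.54 km/s.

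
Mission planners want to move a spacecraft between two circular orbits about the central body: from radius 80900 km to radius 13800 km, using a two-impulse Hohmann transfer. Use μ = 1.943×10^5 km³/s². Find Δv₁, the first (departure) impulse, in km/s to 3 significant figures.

Transfer-ellipse semi-major axis a_t = (r₁ + r₂)/2 = (80900 + 13800)/2 = 47350 km.
Circular speed at r = 80900 km: v_c = √(μ/r) = 1.54975 km/s.
Vis-viva on the transfer ellipse at r = 80900 km gives v_t = √[μ(2/r − 1/a_t)] = 0.836646 km/s.
Δv₁ = |v_t − v_c| = |0.836646 − 1.54975| = 0.7131 km/s.

Δv₁ = 0.713 km/s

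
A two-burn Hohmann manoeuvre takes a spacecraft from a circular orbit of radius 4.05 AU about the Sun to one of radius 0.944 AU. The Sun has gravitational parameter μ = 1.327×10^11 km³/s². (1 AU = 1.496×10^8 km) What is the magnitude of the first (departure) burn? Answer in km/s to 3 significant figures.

Δv₁ = 5.70 km/s

In km: r₁ = 4.05 × 1.496×10^8 = 6.0588×10^8 km; r₂ = 0.944 × 1.496×10^8 = 1.412224×10^8 km.
Transfer-ellipse semi-major axis a_t = (r₁ + r₂)/2 = (6.0588×10^8 + 1.412224×10^8)/2 = 3.735512×10^8 km.
Circular speed at r = 6.0588×10^8 km: v_c = √(μ/r) = 14.80 km/s.
Vis-viva on the transfer ellipse at r = 6.0588×10^8 km gives v_t = √[μ(2/r − 1/a_t)] = 9.100 km/s.
Δv₁ = |v_t − v_c| = |9.100 − 14.80| = 5.700 km/s.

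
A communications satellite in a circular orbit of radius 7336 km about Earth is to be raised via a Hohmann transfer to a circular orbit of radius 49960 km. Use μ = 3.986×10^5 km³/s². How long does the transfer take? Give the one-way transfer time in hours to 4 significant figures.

Transfer-ellipse semi-major axis a_t = (r₁ + r₂)/2 = (7336 + 49960)/2 = 28648 km.
Transfer time t = π√(a_t³/μ) = π√((28648)³ / 3.986×10^5) = 24128 s.
Converting: 24128 s ÷ 3600 s/hour = 6.702 hours.

t = 6.702 hours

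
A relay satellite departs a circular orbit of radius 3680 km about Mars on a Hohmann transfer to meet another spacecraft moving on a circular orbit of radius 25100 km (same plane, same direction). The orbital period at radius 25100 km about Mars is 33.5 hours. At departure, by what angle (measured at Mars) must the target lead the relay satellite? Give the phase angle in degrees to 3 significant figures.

From Kepler's third law T² = 4π²r³/μ at r = 25100 km, T = 33.5 hours = 33.5 × 3600 s = 1.206×10^5 s: μ = 4π²r³/T² = 42922.6 km³/s².
Transfer-ellipse semi-major axis a_t = (r₁ + r₂)/2 = (3680 + 25100)/2 = 14390 km.
The half-period of the transfer ellipse is t = π√(a_t³/μ) = 26176 s.
The target's mean motion on its circular orbit is ω₂ = √(μ/r₂³) = 5.2099×10^-5 rad/s.
Angle swept by the target during transfer: ω₂·t = 1.36374 rad = 78.14°.
Arrival is 180° from departure on the ellipse, so φ = 180° − 78.14° = 102°.

φ = 102°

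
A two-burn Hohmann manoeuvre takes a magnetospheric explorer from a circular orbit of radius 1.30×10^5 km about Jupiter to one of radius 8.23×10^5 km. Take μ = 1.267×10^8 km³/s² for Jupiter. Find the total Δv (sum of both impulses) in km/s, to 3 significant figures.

Δv = 15.7 km/s

The Hohmann ellipse has a_t = (r₁ + r₂)/2 = 4.765×10^5 km.
At r₁ the circular-orbit speed is v₁ = √(μ/r₁) = 31.22 km/s.
On the transfer ellipse at r₁, vis-viva gives v_p = √[μ(2/r₁ − 1/a_t)] = 41.03 km/s.
First burn Δv₁ = |v_p − v₁| = 9.810 km/s.
Circular speed at r₂: v₂ = √(μ/r₂) = 12.408 km/s.
Transfer-orbit speed at r₂: v_a = √[μ(2/r₂ − 1/a_t)] = 6.4808 km/s.
Second burn Δv₂ = |v₂ − v_a| = 5.927 km/s.
Δv = Δv₁ + Δv₂ = 9.810 + 5.927 = 15.74 km/s.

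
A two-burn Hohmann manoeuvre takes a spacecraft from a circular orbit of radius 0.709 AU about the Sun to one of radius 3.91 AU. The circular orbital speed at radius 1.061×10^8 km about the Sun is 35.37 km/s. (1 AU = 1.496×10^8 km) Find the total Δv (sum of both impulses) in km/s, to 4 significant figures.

Δv = 17.37 km/s

From the circular-orbit relation v² = μ/r at r = 1.061×10^8 km: μ = v²r = (35.37)² × 1.061×10^8 = 1.32735×10^11 km³/s².
In km: r₁ = 0.709 × 1.496×10^8 = 1.060664×10^8 km; r₂ = 3.91 × 1.496×10^8 = 5.84936×10^8 km.
Transfer-ellipse semi-major axis a_t = (r₁ + r₂)/2 = (1.060664×10^8 + 5.84936×10^8)/2 = 3.455012×10^8 km.
Circular speed at r₁: v₁ = √(μ/r₁) = √(1.32735×10^11/1.060664×10^8) = 35.38 km/s.
Transfer-orbit speed at r₁ (vis-viva): v_p = √[μ(2/r₁ − 1/a_t)] = 46.03 km/s.
First burn Δv₁ = |v_p − v₁| = 10.65 km/s.
At r₂, v₂ = √(μ/r₂) = 15.0639 km/s.
Transfer-orbit speed at r₂: v_a = √[μ(2/r₂ − 1/a_t)] = 8.34647 km/s.
Second burn Δv₂ = |v₂ − v_a| = 6.717 km/s.
Total Δv = Δv₁ + Δv₂ = 17.37 km/s.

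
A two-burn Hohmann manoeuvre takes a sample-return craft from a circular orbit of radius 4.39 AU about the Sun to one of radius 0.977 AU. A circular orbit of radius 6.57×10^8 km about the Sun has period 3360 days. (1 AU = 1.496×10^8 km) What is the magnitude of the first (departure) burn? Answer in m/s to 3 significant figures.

Δv₁ = 5640 m/s

From Kepler's third law T² = 4π²r³/μ at r = 6.57×10^8 km, T = 3360 days = 3360 × 86400 s = 2.90304×10^8 s: μ = 4π²r³/T² = 1.32846×10^11 km³/s².
In km: r₁ = 4.39 × 1.496×10^8 = 6.56744×10^8 km; r₂ = 0.977 × 1.496×10^8 = 1.461592×10^8 km.
The Hohmann ellipse has a_t = (r₁ + r₂)/2 = 4.014516×10^8 km.
Circular speed at r = 6.56744×10^8 km: v_c = √(μ/r) = 14.223 km/s.
Transfer-orbit speed at the same r (vis-viva, a = a_t): v_t = √[μ(2/r − 1/a_t)] = 8.5817 km/s.
Δv₁ = |v_t − v_c| = |8.5817 − 14.223| = 5.641 km/s.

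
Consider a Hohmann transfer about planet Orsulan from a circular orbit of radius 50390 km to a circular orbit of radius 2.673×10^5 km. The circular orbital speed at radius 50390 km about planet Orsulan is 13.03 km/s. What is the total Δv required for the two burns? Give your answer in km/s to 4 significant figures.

Δv = 6.344 km/s

From the circular-orbit relation v² = μ/r at r = 50390 km: μ = v²r = (13.03)² × 50390 = 8.55526×10^6 km³/s².
Transfer-ellipse semi-major axis a_t = (r₁ + r₂)/2 = (50390 + 2.673×10^5)/2 = 1.58845×10^5 km.
Circular speed at r₁: v₁ = √(μ/r₁) = √(8.55526×10^6/50390) = 13.030 km/s.
On the transfer ellipse at r₁, vis-viva equation gives v_p = √[μ(2/r₁ − 1/a_t)] = 16.903 km/s.
First burn Δv₁ = |v_p − v₁| = 3.873 km/s.
Circular speed at r₂: v₂ = √(μ/r₂) = 5.657 km/s.
Transfer-orbit speed at r₂: v_a = √[μ(2/r₂ − 1/a_t)] = 3.186 km/s.
Second burn Δv₂ = |v₂ − v_a| = 2.471 km/s.
Total Δv = Δv₁ + Δv₂ = 6.344 km/s.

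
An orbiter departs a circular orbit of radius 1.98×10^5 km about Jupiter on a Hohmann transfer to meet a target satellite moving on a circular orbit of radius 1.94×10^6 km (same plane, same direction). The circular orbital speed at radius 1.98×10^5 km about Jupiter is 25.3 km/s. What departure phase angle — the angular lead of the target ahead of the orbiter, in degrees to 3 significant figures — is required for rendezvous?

φ = 106°

From the circular-orbit relation v² = μ/r at r = 1.98×10^5 km: μ = v²r = (25.3)² × 1.98×10^5 = 1.26738×10^8 km³/s².
The Hohmann ellipse has a_t = (r₁ + r₂)/2 = 1.069×10^6 km.
Transfer time t = π√(a_t³/μ) = 3.084×10^5 s.
The target's mean motion on its circular orbit is ω₂ = √(μ/r₂³) = 4.166×10^-6 rad/s.
Angle swept by the target during transfer: ω₂·t = 1.285 rad = 73.63°.
The orbiter traverses 180° on the transfer ellipse, so the target must lead by 180° − 73.63° = 106°.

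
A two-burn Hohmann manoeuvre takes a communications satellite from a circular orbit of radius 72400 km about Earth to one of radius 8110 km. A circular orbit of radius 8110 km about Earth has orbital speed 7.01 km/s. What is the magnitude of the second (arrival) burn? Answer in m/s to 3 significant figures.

Δv₂ = 2390 m/s

From the circular-orbit relation v² = μ/r at r = 8110 km: μ = v²r = (7.01)² × 8110 = 3.98526×10^5 km³/s².
The Hohmann ellipse has a_t = (r₁ + r₂)/2 = 40255 km.
On the circular orbit at r = 8110 km, v_c = √(μ/r) = 7.010 km/s.
Vis-viva on the transfer ellipse at r = 8110 km gives v_t = √[μ(2/r − 1/a_t)] = 9.401 km/s.
Δv₂ = |v_t − v_c| = |9.401 − 7.010| = 2.391 km/s.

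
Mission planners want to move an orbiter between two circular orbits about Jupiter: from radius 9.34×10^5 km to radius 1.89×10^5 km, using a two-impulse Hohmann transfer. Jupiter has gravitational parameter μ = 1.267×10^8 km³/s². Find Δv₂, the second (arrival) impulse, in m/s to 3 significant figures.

Δv₂ = 7500 m/s

Transfer-ellipse semi-major axis a_t = (r₁ + r₂)/2 = (9.340×10^5 + 1.890×10^5)/2 = 5.615×10^5 km.
Circular speed at r = 1.890×10^5 km: v_c = √(μ/r) = 25.89151 km/s.
Vis-viva on the transfer ellipse at r = 1.890×10^5 km gives v_t = √[μ(2/r − 1/a_t)] = 33.39304 km/s.
Δv₂ = |v_t − v_c| = |33.39304 − 25.89151| = 7.502 km/s.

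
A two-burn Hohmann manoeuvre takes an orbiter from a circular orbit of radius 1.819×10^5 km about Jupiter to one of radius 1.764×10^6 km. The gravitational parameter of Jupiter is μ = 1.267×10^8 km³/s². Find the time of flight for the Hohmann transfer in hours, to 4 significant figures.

t = 74.40 hours

The Hohmann ellipse has a_t = (r₁ + r₂)/2 = 9.7295×10^5 km.
Half the transfer-orbit period gives t = π√(a_t³/μ) = 2.6785×10^5 s.
Converting: 2.6785×10^5 s ÷ 3600 s/hour = 74.40 hours.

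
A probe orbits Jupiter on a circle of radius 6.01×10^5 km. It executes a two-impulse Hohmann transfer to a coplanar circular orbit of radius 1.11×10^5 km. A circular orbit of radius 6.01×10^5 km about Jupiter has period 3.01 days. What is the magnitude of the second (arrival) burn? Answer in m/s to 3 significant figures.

Δv₂ = 10100 m/s

From Kepler's third law T² = 4π²r³/μ at r = 6.01×10^5 km, T = 3.01 days = 3.01 × 86400 s = 2.60064×10^5 s: μ = 4π²r³/T² = 1.26713×10^8 km³/s².
Semi-major axis of the transfer orbit: a_t = (6.010×10^5 + 1.110×10^5)/2 = 3.560×10^5 km.
On the circular orbit at r = 1.110×10^5 km, v_c = √(μ/r) = 33.79 km/s.
Transfer-orbit speed at the same r (vis-viva, a = a_t): v_t = √[μ(2/r − 1/a_t)] = 43.90 km/s.
Δv₂ = |v_t − v_c| = |43.90 − 33.79| = 10.11 km/s.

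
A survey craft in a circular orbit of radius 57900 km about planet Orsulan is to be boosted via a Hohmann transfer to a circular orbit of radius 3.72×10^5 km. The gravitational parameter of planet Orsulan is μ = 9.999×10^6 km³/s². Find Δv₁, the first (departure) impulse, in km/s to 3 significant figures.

The Hohmann ellipse has a_t = (r₁ + r₂)/2 = 2.1495×10^5 km.
On the circular orbit at r = 57900 km, v_c = √(μ/r) = 13.141 km/s.
Transfer-orbit speed at the same r (vis-viva, a = a_t): v_t = √[μ(2/r − 1/a_t)] = 17.288 km/s.
Δv₁ = |v_t − v_c| = |17.288 − 13.141| = 4.147 km/s.

Δv₁ = 4.15 km/s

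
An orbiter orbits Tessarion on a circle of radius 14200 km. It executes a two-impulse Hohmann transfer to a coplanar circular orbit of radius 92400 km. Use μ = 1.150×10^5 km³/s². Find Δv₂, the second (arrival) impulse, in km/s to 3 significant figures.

Δv₂ = 0.540 km/s

Semi-major axis of the transfer orbit: a_t = (14200 + 92400)/2 = 53300 km.
On the circular orbit at r = 92400 km, v_c = √(μ/r) = 1.1156 km/s.
Vis-viva on the transfer ellipse at r = 92400 km gives v_t = √[μ(2/r − 1/a_t)] = 0.57583 km/s.
Δv₂ = |v_t − v_c| = |0.57583 − 1.1156| = 0.5398 km/s.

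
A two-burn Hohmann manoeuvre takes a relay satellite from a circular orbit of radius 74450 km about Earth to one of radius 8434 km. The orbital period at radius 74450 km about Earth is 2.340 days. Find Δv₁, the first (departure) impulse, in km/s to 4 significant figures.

Δv₁ = 1.270 km/s

From Kepler's third law T² = 4π²r³/μ at r = 74450 km, T = 2.340 days = 2.340 × 86400 s = 2.02176×10^5 s: μ = 4π²r³/T² = 3.98561×10^5 km³/s².
The Hohmann ellipse has a_t = (r₁ + r₂)/2 = 41442 km.
Circular speed at r = 74450 km: v_c = √(μ/r) = 2.314 km/s.
Transfer-orbit speed at the same r (vis-viva, a = a_t): v_t = √[μ(2/r − 1/a_t)] = 1.044 km/s.
Δv₁ = |v_t − v_c| = |1.044 − 2.314| = 1.270 km/s.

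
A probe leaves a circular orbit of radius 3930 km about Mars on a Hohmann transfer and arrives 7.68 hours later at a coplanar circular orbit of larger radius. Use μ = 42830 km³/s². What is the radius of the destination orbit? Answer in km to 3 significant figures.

Transfer time t = 7.68 hours = 27648 s, and t = π√(a_t³/μ).
So a_t = (μ t²/π²)^(1/3) = (42830 × (27648)² / π²)^(1/3) = 14914 km.
Since a_t = (r₁ + r₂)/2, r₂ = 2a_t − r₁ = 2×14914 − 3930 = 25898 km.

r₂ = 25900 km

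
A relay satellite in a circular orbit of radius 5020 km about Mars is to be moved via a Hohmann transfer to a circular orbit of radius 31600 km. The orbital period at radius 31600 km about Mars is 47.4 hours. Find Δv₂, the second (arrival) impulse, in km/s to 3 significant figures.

From Kepler's third law T² = 4π²r³/μ at r = 31600 km, T = 47.4 hours = 47.4 × 3600 s = 1.7064×10^5 s: μ = 4π²r³/T² = 42781.8 km³/s².
The Hohmann ellipse has a_t = (r₁ + r₂)/2 = 18310 km.
Circular speed at r = 31600 km: v_c = √(μ/r) = 1.16355 km/s.
Transfer-orbit speed at the same r (vis-viva, a = a_t): v_t = √[μ(2/r − 1/a_t)] = 0.609248 km/s.
Δv₂ = |v_t − v_c| = |0.609248 − 1.16355| = 0.5543 km/s.

Δv₂ = 0.554 km/s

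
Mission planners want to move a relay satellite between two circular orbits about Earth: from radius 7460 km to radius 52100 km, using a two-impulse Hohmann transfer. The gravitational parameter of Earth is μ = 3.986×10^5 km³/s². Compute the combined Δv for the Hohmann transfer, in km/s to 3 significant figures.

The Hohmann ellipse has a_t = (r₁ + r₂)/2 = 29780 km.
Circular speed at r₁: v₁ = √(μ/r₁) = √(3.986×10^5/7460) = 7.3097 km/s.
Transfer-orbit speed at r₁ (vis-viva equation): v_p = √[μ(2/r₁ − 1/a_t)] = 9.6684 km/s.
First burn Δv₁ = |v_p − v₁| = 2.3587 km/s.
Circular speed at r₂: v₂ = √(μ/r₂) = 2.7660 km/s.
Transfer-orbit speed at r₂: v_a = √[μ(2/r₂ − 1/a_t)] = 1.3844 km/s.
Second burn Δv₂ = |v₂ − v_a| = 1.3816 km/s.
Total Δv = Δv₁ + Δv₂ = 3.740 km/s.

Δv = 3.74 km/s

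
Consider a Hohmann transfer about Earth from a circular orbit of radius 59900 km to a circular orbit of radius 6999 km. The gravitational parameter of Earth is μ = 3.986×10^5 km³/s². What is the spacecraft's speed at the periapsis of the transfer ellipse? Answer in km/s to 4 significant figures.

v = 10.10 km/s

The Hohmann ellipse has a_t = (r₁ + r₂)/2 = 33449.5 km.
At periapsis, r = 6999 km.
From the vis-viva equation, v = √[μ(2/r − 1/a_t)] = 10.10 km/s.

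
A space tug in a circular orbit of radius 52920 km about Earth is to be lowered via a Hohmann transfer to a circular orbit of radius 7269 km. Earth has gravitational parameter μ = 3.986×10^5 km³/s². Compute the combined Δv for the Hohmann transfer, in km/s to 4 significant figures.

Semi-major axis of the transfer orbit: a_t = (52920 + 7269)/2 = 30094.5 km.
Circular speed at r₁: v₁ = √(μ/r₁) = √(3.986×10^5/52920) = 2.7445 km/s.
On the transfer ellipse at r₁, vis-viva gives v_a = √[μ(2/r₁ − 1/a_t)] = 1.3488 km/s.
First burn Δv₁ = |v_a − v₁| = 1.3957 km/s.
At r₂, v₂ = √(μ/r₂) = 7.4051 km/s.
Transfer-orbit speed at r₂: v_p = √[μ(2/r₂ − 1/a_t)] = 9.8197 km/s.
Second burn Δv₂ = |v₂ − v_p| = 2.4146 km/s.
Δv = Δv₁ + Δv₂ = 1.3957 + 2.4146 = 3.810 km/s.

Δv = 3.810 km/s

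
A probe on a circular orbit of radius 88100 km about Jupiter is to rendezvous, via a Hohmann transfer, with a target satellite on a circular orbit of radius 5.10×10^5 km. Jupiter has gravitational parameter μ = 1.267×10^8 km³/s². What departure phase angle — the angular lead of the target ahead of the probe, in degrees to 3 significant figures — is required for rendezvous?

φ = 99.2°

The Hohmann ellipse has a_t = (r₁ + r₂)/2 = 2.9905×10^5 km.
The half-period of the transfer ellipse is t = π√(a_t³/μ) = 45643 s.
The target's mean motion on its circular orbit is ω₂ = √(μ/r₂³) = 3.0905×10^-5 rad/s.
Angle swept by the target during transfer: ω₂·t = 1.4106 rad = 80.82°.
The probe traverses 180° on the transfer ellipse, so the target must lead by 180° − 80.82° = 99.2°.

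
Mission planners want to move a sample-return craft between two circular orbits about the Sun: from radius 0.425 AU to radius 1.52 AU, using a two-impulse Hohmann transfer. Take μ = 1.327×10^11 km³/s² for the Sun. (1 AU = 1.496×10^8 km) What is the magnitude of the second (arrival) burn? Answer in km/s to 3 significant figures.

In km: r₁ = 0.425 × 1.496×10^8 = 6.358×10^7 km; r₂ = 1.52 × 1.496×10^8 = 2.27392×10^8 km.
Semi-major axis of the transfer orbit: a_t = (6.358×10^7 + 2.27392×10^8)/2 = 1.45486×10^8 km.
Circular speed at r = 2.27392×10^8 km: v_c = √(μ/r) = 24.1573 km/s.
Vis-viva on the transfer ellipse at r = 2.27392×10^8 km gives v_t = √[μ(2/r − 1/a_t)] = 15.9697 km/s.
Δv₂ = |v_t − v_c| = |15.9697 − 24.1573| = 8.188 km/s.

Δv₂ = 8.19 km/s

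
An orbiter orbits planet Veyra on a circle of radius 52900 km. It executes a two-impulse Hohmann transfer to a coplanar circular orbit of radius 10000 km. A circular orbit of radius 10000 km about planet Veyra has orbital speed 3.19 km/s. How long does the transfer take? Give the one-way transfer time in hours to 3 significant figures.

From the circular-orbit relation v² = μ/r at r = 10000 km: μ = v²r = (3.19)² × 10000 = 1.01761×10^5 km³/s².
Transfer-ellipse semi-major axis a_t = (r₁ + r₂)/2 = (52900 + 10000)/2 = 31450 km.
By Kepler's third law the transfer-orbit period is T = 2π√(a_t³/μ), so t = T/2 = 54930 s.
Converting: 54930 s ÷ 3600 s/hour = 15.3 hours.

t = 15.3 hours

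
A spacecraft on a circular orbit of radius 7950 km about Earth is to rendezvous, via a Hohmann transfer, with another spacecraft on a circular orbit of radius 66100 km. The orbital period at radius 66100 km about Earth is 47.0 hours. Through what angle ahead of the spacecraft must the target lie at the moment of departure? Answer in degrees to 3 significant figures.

From Kepler's third law T² = 4π²r³/μ at r = 66100 km, T = 47.0 hours = 47.0 × 3600 s = 1.692×10^5 s: μ = 4π²r³/T² = 3.98257×10^5 km³/s².
Semi-major axis of the transfer orbit: a_t = (7950 + 66100)/2 = 37025 km.
Transfer time t = π√(a_t³/μ) = 35470 s.
Target angular speed ω₂ = √(μ/r₂³) = 3.713×10^-5 rad/s.
Angle swept by the target during transfer: ω₂·t = 1.317 rad = 75.46°.
Arrival is 180° from departure on the ellipse, so φ = 180° − 75.46° = 105°.

φ = 105°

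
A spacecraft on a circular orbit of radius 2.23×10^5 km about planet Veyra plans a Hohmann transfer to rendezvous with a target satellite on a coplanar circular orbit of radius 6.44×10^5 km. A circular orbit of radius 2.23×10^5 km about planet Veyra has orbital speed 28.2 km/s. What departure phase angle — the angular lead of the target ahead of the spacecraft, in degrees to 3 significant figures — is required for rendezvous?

From the circular-orbit relation v² = μ/r at r = 2.23×10^5 km: μ = v²r = (28.2)² × 2.23×10^5 = 1.77339×10^8 km³/s².
Transfer-ellipse semi-major axis a_t = (r₁ + r₂)/2 = (2.230×10^5 + 6.440×10^5)/2 = 4.335×10^5 km.
The half-period of the transfer ellipse is t = π√(a_t³/μ) = 67330 s.
The target's mean motion on its circular orbit is ω₂ = √(μ/r₂³) = 2.577×10^-5 rad/s.
Angle swept by the target during transfer: ω₂·t = 1.735 rad = 99.41°.
The spacecraft traverses 180° on the transfer ellipse, so the target must lead by 180° − 99.41° = 80.6°.

φ = 80.6°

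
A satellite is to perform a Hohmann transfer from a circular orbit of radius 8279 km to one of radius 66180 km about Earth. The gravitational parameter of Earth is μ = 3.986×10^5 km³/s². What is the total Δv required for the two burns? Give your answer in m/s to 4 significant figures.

Δv = 3609 m/s

The Hohmann ellipse has a_t = (r₁ + r₂)/2 = 37229.5 km.
Circular speed at r₁: v₁ = √(μ/r₁) = √(3.986×10^5/8279) = 6.9387 km/s.
On the transfer ellipse at r₁, vis-viva gives v_p = √[μ(2/r₁ − 1/a_t)] = 9.2512 km/s.
First burn Δv₁ = |v_p − v₁| = 2.3125 km/s.
At r₂, v₂ = √(μ/r₂) = 2.4542 km/s.
Transfer-orbit speed at r₂: v_a = √[μ(2/r₂ − 1/a_t)] = 1.1573 km/s.
Second burn Δv₂ = |v₂ − v_a| = 1.2969 km/s.
Total Δv = Δv₁ + Δv₂ = 3.609 km/s.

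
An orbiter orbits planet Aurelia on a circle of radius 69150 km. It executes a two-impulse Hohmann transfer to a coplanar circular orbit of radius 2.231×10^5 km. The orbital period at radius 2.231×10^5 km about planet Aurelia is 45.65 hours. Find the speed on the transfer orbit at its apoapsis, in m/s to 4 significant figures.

v = 5868 m/s

From Kepler's third law T² = 4π²r³/μ at r = 2.231×10^5 km, T = 45.65 hours = 45.65 × 3600 s = 1.6434×10^5 s: μ = 4π²r³/T² = 1.62320×10^7 km³/s².
The Hohmann ellipse has a_t = (r₁ + r₂)/2 = 1.46125×10^5 km.
The apoapsis of the transfer ellipse is at r = 2.231×10^5 km.
From the vis-viva equation, v = √[μ(2/r − 1/a_t)] = 5.868 km/s.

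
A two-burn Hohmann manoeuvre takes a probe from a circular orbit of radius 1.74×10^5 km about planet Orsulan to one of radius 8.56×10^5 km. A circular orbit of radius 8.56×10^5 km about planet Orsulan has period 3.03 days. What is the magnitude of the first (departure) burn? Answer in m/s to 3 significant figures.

From Kepler's third law T² = 4π²r³/μ at r = 8.56×10^5 km, T = 3.03 days = 3.03 × 86400 s = 2.61792×10^5 s: μ = 4π²r³/T² = 3.61300×10^8 km³/s².
The Hohmann ellipse has a_t = (r₁ + r₂)/2 = 5.150×10^5 km.
Circular speed at r = 1.740×10^5 km: v_c = √(μ/r) = 45.57 km/s.
Vis-viva on the transfer ellipse at r = 1.740×10^5 km gives v_t = √[μ(2/r − 1/a_t)] = 58.75 km/s.
Δv₁ = |v_t − v_c| = |58.75 − 45.57| = 13.18 km/s.

Δv₁ = 13200 m/s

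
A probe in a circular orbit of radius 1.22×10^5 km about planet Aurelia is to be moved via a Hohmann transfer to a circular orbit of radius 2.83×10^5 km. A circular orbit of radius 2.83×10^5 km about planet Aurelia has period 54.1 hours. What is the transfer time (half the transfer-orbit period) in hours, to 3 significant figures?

From Kepler's third law T² = 4π²r³/μ at r = 2.83×10^5 km, T = 54.1 hours = 54.1 × 3600 s = 1.9476×10^5 s: μ = 4π²r³/T² = 2.35895×10^7 km³/s².
Semi-major axis of the transfer orbit: a_t = (1.220×10^5 + 2.830×10^5)/2 = 2.025×10^5 km.
Transfer time t = π√(a_t³/μ) = π√((2.025×10^5)³ / 2.35895×10^7) = 58940 s.
Converting: 58940 s ÷ 3600 s/hour = 16.4 hours.

t = 16.4 hours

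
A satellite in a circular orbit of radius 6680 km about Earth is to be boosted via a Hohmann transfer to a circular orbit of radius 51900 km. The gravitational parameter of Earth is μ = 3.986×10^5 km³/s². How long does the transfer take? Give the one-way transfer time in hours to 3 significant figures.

t = 6.93 hours

The Hohmann ellipse has a_t = (r₁ + r₂)/2 = 29290 km.
By Kepler's third law the transfer-orbit period is T = 2π√(a_t³/μ), so t = T/2 = 24940 s.
Converting: 24940 s ÷ 3600 s/hour = 6.93 hours.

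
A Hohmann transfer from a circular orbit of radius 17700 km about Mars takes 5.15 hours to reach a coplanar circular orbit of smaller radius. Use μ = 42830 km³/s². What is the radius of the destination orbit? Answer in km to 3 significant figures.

Transfer time t = 5.15 hours = 18540 s, and t = π√(a_t³/μ).
So a_t = (μ t²/π²)^(1/3) = (42830 × (18540)² / π²)^(1/3) = 11426 km.
Since a_t = (r₁ + r₂)/2, r₂ = 2a_t − r₁ = 2×11426 − 17700 = 5152 km.

r₂ = 5150 km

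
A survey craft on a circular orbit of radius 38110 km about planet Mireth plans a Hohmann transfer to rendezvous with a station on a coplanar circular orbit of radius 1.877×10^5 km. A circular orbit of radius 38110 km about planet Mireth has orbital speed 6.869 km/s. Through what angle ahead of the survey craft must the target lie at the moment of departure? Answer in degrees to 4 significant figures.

φ = 96.03°

From the circular-orbit relation v² = μ/r at r = 38110 km: μ = v²r = (6.869)² × 38110 = 1.79815×10^6 km³/s².
Transfer-ellipse semi-major axis a_t = (r₁ + r₂)/2 = (38110 + 1.877×10^5)/2 = 1.12905×10^5 km.
Transfer time t = π√(a_t³/μ) = 88880 s.
Target angular speed ω₂ = √(μ/r₂³) = 1.649×10^-5 rad/s.
Angle swept by the target during transfer: ω₂·t = 1.4656 rad = 83.97°.
Arrival is 180° from departure on the ellipse, so φ = 180° − 83.97° = 96.03°.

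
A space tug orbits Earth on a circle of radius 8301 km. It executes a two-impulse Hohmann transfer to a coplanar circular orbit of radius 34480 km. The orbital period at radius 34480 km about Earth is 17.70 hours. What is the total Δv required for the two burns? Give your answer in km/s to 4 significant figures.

Δv = 3.150 km/s

From Kepler's third law T² = 4π²r³/μ at r = 34480 km, T = 17.70 hours = 17.70 × 3600 s = 63720 s: μ = 4π²r³/T² = 3.98575×10^5 km³/s².
The Hohmann ellipse has a_t = (r₁ + r₂)/2 = 21390.5 km.
At r₁ the circular-orbit speed is v₁ = √(μ/r₁) = 6.9293 km/s.
Transfer-orbit speed at r₁ (vis-viva): v_p = √[μ(2/r₁ − 1/a_t)] = 8.7976 km/s.
First burn Δv₁ = |v_p − v₁| = 1.868 km/s.
At r₂, v₂ = √(μ/r₂) = 3.400 km/s.
Transfer-orbit speed at r₂: v_a = √[μ(2/r₂ − 1/a_t)] = 2.118 km/s.
Second burn Δv₂ = |v₂ − v_a| = 1.282 km/s.
Total Δv = Δv₁ + Δv₂ = 3.150 km/s.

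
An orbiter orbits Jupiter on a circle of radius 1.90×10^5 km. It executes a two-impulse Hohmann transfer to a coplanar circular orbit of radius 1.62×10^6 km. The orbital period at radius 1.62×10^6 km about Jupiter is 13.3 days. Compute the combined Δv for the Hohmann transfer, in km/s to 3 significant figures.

Δv = 13.5 km/s

From Kepler's third law T² = 4π²r³/μ at r = 1.62×10^6 km, T = 13.3 days = 13.3 × 86400 s = 1.14912×10^6 s: μ = 4π²r³/T² = 1.27108×10^8 km³/s².
Semi-major axis of the transfer orbit: a_t = (1.900×10^5 + 1.620×10^6)/2 = 9.050×10^5 km.
At r₁ the circular-orbit speed is v₁ = √(μ/r₁) = 25.865 km/s.
Transfer-orbit speed at r₁ (vis-viva equation): v_p = √[μ(2/r₁ − 1/a_t)] = 34.605 km/s.
First burn Δv₁ = |v_p − v₁| = 8.740 km/s.
At r₂, v₂ = √(μ/r₂) = 8.858 km/s.
Transfer-orbit speed at r₂: v_a = √[μ(2/r₂ − 1/a_t)] = 4.059 km/s.
Second burn Δv₂ = |v₂ − v_a| = 4.799 km/s.
Δv = Δv₁ + Δv₂ = 8.740 + 4.799 = 13.54 km/s.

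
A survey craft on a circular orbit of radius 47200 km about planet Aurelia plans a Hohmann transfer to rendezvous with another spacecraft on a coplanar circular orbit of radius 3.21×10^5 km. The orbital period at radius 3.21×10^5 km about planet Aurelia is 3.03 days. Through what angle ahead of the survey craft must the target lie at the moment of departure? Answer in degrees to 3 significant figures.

From Kepler's third law T² = 4π²r³/μ at r = 3.21×10^5 km, T = 3.03 days = 3.03 × 86400 s = 2.61792×10^5 s: μ = 4π²r³/T² = 1.90529×10^7 km³/s².
The Hohmann ellipse has a_t = (r₁ + r₂)/2 = 1.841×10^5 km.
Transfer time t = π√(a_t³/μ) = 56852 s.
The target's mean motion on its circular orbit is ω₂ = √(μ/r₂³) = 2.4001×10^-5 rad/s.
Angle swept by the target during transfer: ω₂·t = 1.3645 rad = 78.18°.
The survey craft traverses 180° on the transfer ellipse, so the target must lead by 180° − 78.18° = 102°.

φ = 102°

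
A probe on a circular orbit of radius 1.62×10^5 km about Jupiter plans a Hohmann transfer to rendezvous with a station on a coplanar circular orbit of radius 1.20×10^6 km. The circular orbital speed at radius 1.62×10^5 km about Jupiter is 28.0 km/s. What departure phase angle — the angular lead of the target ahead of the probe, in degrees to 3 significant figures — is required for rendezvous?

φ = 103°

From the circular-orbit relation v² = μ/r at r = 1.62×10^5 km: μ = v²r = (28.0)² × 1.62×10^5 = 1.27008×10^8 km³/s².
Semi-major axis of the transfer orbit: a_t = (1.620×10^5 + 1.200×10^6)/2 = 6.810×10^5 km.
The half-period of the transfer ellipse is t = π√(a_t³/μ) = 1.567×10^5 s.
The target's mean motion on its circular orbit is ω₂ = √(μ/r₂³) = 8.573×10^-6 rad/s.
Angle swept by the target during transfer: ω₂·t = 1.343 rad = 76.95°.
The probe traverses 180° on the transfer ellipse, so the target must lead by 180° − 76.95° = 103°.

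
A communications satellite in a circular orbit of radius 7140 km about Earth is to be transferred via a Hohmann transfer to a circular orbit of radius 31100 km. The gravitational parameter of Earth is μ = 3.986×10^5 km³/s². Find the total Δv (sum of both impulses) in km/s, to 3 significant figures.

Δv = 3.45 km/s

Transfer-ellipse semi-major axis a_t = (r₁ + r₂)/2 = (7140 + 31100)/2 = 19120 km.
Circular speed at r₁: v₁ = √(μ/r₁) = √(3.986×10^5/7140) = 7.4717 km/s.
Transfer-orbit speed at r₁ (vis-viva): v_p = √[μ(2/r₁ − 1/a_t)] = 9.5292 km/s.
First burn Δv₁ = |v_p − v₁| = 2.0575 km/s.
Circular speed at r₂: v₂ = √(μ/r₂) = 3.5800 km/s.
Transfer-orbit speed at r₂: v_a = √[μ(2/r₂ − 1/a_t)] = 2.1877 km/s.
Second burn Δv₂ = |v₂ − v_a| = 1.3923 km/s.
Total Δv = Δv₁ + Δv₂ = 3.450 km/s.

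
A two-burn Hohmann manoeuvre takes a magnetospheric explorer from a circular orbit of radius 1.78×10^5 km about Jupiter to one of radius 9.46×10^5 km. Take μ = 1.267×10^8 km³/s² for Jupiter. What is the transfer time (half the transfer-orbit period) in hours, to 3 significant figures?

t = 32.7 hours

Semi-major axis of the transfer orbit: a_t = (1.780×10^5 + 9.460×10^5)/2 = 5.620×10^5 km.
By Kepler's third law the transfer-orbit period is T = 2π√(a_t³/μ), so t = T/2 = 1.176×10^5 s.
Converting: 1.176×10^5 s ÷ 3600 s/hour = 32.7 hours.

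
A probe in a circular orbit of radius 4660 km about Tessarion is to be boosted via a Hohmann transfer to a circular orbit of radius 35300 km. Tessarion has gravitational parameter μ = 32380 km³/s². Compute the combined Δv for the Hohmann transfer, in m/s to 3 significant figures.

Transfer-ellipse semi-major axis a_t = (r₁ + r₂)/2 = (4660 + 35300)/2 = 19980 km.
At r₁ the circular-orbit speed is v₁ = √(μ/r₁) = 2.6360 km/s.
Transfer-orbit speed at r₁ (vis-viva equation): v_p = √[μ(2/r₁ − 1/a_t)] = 3.5038 km/s.
First burn Δv₁ = |v_p − v₁| = 0.8678 km/s.
At r₂, v₂ = √(μ/r₂) = 0.9577 km/s.
Transfer-orbit speed at r₂: v_a = √[μ(2/r₂ − 1/a_t)] = 0.4625 km/s.
Second burn Δv₂ = |v₂ − v_a| = 0.4952 km/s.
Δv = Δv₁ + Δv₂ = 0.8678 + 0.4952 = 1.363 km/s.

Δv = 1360 m/s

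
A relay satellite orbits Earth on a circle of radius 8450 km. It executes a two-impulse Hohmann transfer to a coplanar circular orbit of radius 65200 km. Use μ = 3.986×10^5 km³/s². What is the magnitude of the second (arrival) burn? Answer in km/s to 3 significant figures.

Δv₂ = 1.29 km/s

Semi-major axis of the transfer orbit: a_t = (8450 + 65200)/2 = 36825 km.
Circular speed at r = 65200 km: v_c = √(μ/r) = 2.4725 km/s.
Vis-viva on the transfer ellipse at r = 65200 km gives v_t = √[μ(2/r − 1/a_t)] = 1.1844 km/s.
Δv₂ = |v_t − v_c| = |1.1844 − 2.4725| = 1.288 km/s.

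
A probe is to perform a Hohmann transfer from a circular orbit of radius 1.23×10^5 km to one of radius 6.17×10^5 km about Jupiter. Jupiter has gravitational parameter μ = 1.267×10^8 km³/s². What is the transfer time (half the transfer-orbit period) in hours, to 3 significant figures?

The Hohmann ellipse has a_t = (r₁ + r₂)/2 = 3.700×10^5 km.
By Kepler's third law the transfer-orbit period is T = 2π√(a_t³/μ), so t = T/2 = 62815 s.
Converting: 62815 s ÷ 3600 s/hour = 17.4 hours.

t = 17.4 hours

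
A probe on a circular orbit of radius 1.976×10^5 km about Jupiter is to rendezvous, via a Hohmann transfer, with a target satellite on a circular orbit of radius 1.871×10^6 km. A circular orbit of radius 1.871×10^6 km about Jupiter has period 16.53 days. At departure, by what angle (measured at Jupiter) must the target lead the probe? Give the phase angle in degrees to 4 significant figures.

From Kepler's third law T² = 4π²r³/μ at r = 1.871×10^6 km, T = 16.53 days = 16.53 × 86400 s = 1.428192×10^6 s: μ = 4π²r³/T² = 1.26767×10^8 km³/s².
Semi-major axis of the transfer orbit: a_t = (1.976×10^5 + 1.871×10^6)/2 = 1.0343×10^6 km.
Transfer time t = π√(a_t³/μ) = 2.93505×10^5 s.
Target angular speed ω₂ = √(μ/r₂³) = 4.39940×10^-6 rad/s.
Angle swept by the target during transfer: ω₂·t = 1.2912 rad = 73.98°.
The probe traverses 180° on the transfer ellipse, so the target must lead by 180° − 73.98° = 106.0°.

φ = 106.0°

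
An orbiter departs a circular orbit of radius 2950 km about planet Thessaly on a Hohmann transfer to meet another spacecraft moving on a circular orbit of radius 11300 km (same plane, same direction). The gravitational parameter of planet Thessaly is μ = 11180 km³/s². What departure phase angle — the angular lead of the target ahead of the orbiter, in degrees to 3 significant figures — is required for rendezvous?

Transfer-ellipse semi-major axis a_t = (r₁ + r₂)/2 = (2950 + 11300)/2 = 7125 km.
Transfer time t = π√(a_t³/μ) = 17870 s.
The target's mean motion on its circular orbit is ω₂ = √(μ/r₂³) = 8.802×10^-5 rad/s.
Angle swept by the target during transfer: ω₂·t = 1.5729 rad = 90.12°.
The orbiter traverses 180° on the transfer ellipse, so the target must lead by 180° − 90.12° = 89.9°.

φ = 89.9°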